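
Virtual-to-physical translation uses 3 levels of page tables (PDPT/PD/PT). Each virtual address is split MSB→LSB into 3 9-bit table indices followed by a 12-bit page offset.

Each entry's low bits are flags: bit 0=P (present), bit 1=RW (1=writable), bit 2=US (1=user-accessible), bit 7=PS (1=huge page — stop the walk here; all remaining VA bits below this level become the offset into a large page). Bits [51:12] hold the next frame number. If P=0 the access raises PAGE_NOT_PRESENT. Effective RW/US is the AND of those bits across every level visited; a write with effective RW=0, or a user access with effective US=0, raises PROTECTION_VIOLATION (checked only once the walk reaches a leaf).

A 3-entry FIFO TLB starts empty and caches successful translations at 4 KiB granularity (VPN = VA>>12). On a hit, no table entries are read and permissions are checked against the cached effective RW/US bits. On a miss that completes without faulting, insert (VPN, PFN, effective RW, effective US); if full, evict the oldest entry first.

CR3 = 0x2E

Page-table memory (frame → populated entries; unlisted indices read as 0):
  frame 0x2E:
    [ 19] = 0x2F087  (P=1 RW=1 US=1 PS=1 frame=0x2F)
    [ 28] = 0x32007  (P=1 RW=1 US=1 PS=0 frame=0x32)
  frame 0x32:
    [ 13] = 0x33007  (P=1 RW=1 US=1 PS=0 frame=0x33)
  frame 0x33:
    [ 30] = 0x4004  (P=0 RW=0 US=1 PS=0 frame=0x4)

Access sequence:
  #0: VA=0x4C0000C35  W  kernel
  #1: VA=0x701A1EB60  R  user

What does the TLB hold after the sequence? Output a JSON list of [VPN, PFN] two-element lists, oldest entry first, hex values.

Per-access translation:
#0 VA=0x4C0000C35 (w,kernel):
  L0 @0x2E[19] → 0x2F087  P=1,RW=1,US=1,PS=1
  → PA=0x2FC35 (huge @L0)  (1 entries read)
#1 VA=0x701A1EB60 (r,user):
  L0 @0x2E[28] → 0x32007  P=1,RW=1,US=1,PS=0
  L1 @0x32[13] → 0x33007  P=1,RW=1,US=1,PS=0
  L2 @0x33[30] → 0x4004  P=0,RW=0,US=1,PS=0
  → PAGE_NOT_PRESENT  (3 entries read)

TLB: [["0x4C0000", "0x2F"]]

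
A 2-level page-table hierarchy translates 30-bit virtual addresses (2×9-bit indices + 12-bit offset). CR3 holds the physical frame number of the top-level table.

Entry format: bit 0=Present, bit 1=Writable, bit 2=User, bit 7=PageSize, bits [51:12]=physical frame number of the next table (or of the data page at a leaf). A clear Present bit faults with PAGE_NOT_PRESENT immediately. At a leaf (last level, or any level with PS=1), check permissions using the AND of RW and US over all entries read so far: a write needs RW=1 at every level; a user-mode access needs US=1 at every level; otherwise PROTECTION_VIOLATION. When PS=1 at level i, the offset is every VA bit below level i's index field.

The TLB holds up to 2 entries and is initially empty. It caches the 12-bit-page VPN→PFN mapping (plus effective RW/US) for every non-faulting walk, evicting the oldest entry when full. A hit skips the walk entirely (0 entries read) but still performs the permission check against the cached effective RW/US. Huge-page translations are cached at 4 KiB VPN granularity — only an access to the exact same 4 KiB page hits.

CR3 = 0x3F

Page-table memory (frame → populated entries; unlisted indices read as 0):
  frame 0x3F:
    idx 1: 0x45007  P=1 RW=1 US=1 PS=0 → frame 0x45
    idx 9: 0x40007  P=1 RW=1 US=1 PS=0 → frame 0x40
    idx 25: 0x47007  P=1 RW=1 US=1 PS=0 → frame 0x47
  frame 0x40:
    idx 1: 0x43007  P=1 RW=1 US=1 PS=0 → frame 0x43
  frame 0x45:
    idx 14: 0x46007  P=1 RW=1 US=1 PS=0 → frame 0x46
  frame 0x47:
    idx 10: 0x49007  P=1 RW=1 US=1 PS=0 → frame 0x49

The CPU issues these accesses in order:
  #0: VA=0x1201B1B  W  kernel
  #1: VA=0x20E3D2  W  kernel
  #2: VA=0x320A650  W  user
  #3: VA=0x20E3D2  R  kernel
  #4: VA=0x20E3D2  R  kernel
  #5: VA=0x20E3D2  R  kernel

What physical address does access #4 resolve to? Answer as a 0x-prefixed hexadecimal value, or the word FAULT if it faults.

Walk each access:
#0 VA=0x1201B1B (w,kernel):
  L0: frame=0x3F idx=9 entry=0x40007 [P=1 RW=1 US=1 PS=0]
  L1: frame=0x40 idx=1 entry=0x43007 [P=1 RW=1 US=1 PS=0]
  ⇒ phys 0x43B1B  [2 reads]
#1 VA=0x20E3D2 (w,kernel):
  L0: frame=0x3F idx=1 entry=0x45007 [P=1 RW=1 US=1 PS=0]
  L1: frame=0x45 idx=14 entry=0x46007 [P=1 RW=1 US=1 PS=0]
  ⇒ phys 0x463D2  [2 reads]
#2 VA=0x320A650 (w,user):
  L0: frame=0x3F idx=25 entry=0x47007 [P=1 RW=1 US=1 PS=0]
  L1: frame=0x47 idx=10 entry=0x49007 [P=1 RW=1 US=1 PS=0]
  ⇒ phys 0x49650  [2 reads]
#3 VA=0x20E3D2 (r,kernel):
  TLB hit vpn=0x20E → PA=0x463D2
#4 VA=0x20E3D2 (r,kernel):
  TLB hit vpn=0x20E → PA=0x463D2
#5 VA=0x20E3D2 (r,kernel):
  TLB hit vpn=0x20E → PA=0x463D2

Access #4 PA: 0x463D2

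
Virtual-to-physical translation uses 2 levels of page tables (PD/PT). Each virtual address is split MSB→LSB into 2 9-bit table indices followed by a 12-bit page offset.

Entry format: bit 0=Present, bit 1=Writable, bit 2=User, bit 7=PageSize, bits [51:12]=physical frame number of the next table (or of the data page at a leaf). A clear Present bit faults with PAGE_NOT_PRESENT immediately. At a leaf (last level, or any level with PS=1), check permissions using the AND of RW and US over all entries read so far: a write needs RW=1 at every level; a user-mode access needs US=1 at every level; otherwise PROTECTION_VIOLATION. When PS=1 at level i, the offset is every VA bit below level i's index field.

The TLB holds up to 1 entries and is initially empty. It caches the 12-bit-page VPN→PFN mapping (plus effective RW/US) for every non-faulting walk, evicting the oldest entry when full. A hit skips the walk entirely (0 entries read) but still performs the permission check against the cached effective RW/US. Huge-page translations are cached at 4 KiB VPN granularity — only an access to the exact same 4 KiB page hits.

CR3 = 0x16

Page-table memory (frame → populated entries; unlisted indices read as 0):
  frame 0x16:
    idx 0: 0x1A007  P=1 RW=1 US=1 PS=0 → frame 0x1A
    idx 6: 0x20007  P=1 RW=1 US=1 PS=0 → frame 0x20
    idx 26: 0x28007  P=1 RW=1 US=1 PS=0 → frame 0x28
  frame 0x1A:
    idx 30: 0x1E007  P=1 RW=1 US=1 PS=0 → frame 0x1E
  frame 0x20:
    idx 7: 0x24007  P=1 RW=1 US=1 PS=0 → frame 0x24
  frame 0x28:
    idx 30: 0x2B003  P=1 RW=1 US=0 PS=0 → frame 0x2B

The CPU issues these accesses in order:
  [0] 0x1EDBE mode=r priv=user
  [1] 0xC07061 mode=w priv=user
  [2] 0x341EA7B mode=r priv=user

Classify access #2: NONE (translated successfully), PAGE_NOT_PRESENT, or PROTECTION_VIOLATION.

Trace:
#0 VA=0x1EDBE (r,user):
  [0] read 0x16 idx=0: raw=0x1A007 flags P=1 W=1 U=1 S=0
  [1] read 0x1A idx=30: raw=0x1E007 flags P=1 W=1 U=1 S=0
  → PA=0x1EDBE  (2 entries read)
#1 VA=0xC07061 (w,user):
  [0] read 0x16 idx=6: raw=0x20007 flags P=1 W=1 U=1 S=0
  [1] read 0x20 idx=7: raw=0x24007 flags P=1 W=1 U=1 S=0
  → PA=0x24061  (2 entries read)
#2 VA=0x341EA7B (r,user):
  [0] read 0x16 idx=26: raw=0x28007 flags P=1 W=1 U=1 S=0
  [1] read 0x28 idx=30: raw=0x2B003 flags P=1 W=1 U=0 S=0
  → PROTECTION_VIOLATION  (2 entries read)

Access #2 fault: PROTECTION_VIOLATION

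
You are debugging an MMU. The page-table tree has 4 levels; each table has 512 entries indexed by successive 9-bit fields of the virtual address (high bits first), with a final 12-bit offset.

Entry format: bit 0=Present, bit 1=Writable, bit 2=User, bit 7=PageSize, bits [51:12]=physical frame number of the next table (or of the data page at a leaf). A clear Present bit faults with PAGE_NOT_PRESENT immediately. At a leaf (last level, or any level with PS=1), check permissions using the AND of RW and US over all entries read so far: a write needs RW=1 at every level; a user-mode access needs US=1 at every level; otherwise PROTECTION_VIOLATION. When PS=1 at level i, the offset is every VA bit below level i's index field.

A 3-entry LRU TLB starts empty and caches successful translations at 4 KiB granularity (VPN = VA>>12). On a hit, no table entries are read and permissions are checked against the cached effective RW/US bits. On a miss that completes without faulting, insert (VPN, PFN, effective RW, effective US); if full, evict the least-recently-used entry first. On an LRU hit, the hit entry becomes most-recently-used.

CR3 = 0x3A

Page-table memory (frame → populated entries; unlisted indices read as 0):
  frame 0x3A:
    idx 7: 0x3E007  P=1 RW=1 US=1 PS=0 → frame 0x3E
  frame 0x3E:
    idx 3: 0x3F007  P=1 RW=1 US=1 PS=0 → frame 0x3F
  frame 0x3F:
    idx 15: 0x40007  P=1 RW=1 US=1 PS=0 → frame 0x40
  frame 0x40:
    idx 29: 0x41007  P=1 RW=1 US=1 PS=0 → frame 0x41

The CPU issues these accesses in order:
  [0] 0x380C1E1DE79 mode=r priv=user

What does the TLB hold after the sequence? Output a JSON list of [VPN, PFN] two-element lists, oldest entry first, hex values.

Per-access translation:
#0 VA=0x380C1E1DE79 (r,user):
  L0: frame=0x3A idx=7 entry=0x3E007 [P=1 RW=1 US=1 PS=0]
  L1: frame=0x3E idx=3 entry=0x3F007 [P=1 RW=1 US=1 PS=0]
  L2: frame=0x3F idx=15 entry=0x40007 [P=1 RW=1 US=1 PS=0]
  L3: frame=0x40 idx=29 entry=0x41007 [P=1 RW=1 US=1 PS=0]
  ⇒ phys 0x41E79  [4 reads]

TLB: [["0x380C1E1D", "0x41"]]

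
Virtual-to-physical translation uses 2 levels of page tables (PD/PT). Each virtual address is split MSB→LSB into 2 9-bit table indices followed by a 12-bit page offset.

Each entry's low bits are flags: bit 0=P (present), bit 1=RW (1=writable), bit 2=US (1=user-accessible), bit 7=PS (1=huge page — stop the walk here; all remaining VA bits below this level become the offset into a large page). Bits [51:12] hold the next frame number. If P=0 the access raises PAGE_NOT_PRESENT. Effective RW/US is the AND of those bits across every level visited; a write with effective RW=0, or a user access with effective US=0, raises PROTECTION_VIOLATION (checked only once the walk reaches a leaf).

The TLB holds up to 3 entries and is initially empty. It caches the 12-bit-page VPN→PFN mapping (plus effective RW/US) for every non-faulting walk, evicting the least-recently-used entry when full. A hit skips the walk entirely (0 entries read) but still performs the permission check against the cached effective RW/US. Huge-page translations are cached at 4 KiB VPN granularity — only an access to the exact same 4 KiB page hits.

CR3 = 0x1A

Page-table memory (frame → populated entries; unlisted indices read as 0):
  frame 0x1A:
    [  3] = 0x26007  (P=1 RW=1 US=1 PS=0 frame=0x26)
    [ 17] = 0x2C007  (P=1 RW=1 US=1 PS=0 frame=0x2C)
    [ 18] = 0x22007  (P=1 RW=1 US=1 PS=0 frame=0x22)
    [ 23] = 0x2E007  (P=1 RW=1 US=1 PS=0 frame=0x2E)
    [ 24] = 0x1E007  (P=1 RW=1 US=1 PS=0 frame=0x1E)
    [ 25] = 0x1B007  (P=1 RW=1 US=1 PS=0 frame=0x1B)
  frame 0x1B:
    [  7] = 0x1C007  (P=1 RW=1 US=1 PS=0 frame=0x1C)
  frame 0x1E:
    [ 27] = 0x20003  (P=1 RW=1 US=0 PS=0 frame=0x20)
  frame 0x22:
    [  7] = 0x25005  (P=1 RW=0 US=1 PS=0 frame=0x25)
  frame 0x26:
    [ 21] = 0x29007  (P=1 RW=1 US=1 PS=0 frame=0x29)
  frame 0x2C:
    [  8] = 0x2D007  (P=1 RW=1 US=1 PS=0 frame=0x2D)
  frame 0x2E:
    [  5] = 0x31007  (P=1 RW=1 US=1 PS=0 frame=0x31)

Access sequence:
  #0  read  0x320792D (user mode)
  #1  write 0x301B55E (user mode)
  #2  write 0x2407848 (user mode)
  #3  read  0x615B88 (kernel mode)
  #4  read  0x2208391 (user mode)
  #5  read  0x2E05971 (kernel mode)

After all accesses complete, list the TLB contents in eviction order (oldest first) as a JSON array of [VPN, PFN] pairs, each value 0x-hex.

Per-access translation:
#0 VA=0x320792D (r,user):
  L0: frame=0x1A idx=25 entry=0x1B007 [P=1 RW=1 US=1 PS=0]
  L1: frame=0x1B idx=7 entry=0x1C007 [P=1 RW=1 US=1 PS=0]
  ✓ 0x1C92D  — 2 lookups
#1 VA=0x301B55E (w,user):
  L0: frame=0x1A idx=24 entry=0x1E007 [P=1 RW=1 US=1 PS=0]
  L1: frame=0x1E idx=27 entry=0x20003 [P=1 RW=1 US=0 PS=0]
  ✗ PROTECTION_VIOLATION  [2 reads]
#2 VA=0x2407848 (w,user):
  L0: frame=0x1A idx=18 entry=0x22007 [P=1 RW=1 US=1 PS=0]
  L1: frame=0x22 idx=7 entry=0x25005 [P=1 RW=0 US=1 PS=0]
  ✗ PROTECTION_VIOLATION  [2 reads]
#3 VA=0x615B88 (r,kernel):
  L0: frame=0x1A idx=3 entry=0x26007 [P=1 RW=1 US=1 PS=0]
  L1: frame=0x26 idx=21 entry=0x29007 [P=1 RW=1 US=1 PS=0]
  ✓ 0x29B88  — 2 lookups
#4 VA=0x2208391 (r,user):
  L0: frame=0x1A idx=17 entry=0x2C007 [P=1 RW=1 US=1 PS=0]
  L1: frame=0x2C idx=8 entry=0x2D007 [P=1 RW=1 US=1 PS=0]
  ✓ 0x2D391  — 2 lookups
#5 VA=0x2E05971 (r,kernel):
  L0: frame=0x1A idx=23 entry=0x2E007 [P=1 RW=1 US=1 PS=0]
  L1: frame=0x2E idx=5 entry=0x31007 [P=1 RW=1 US=1 PS=0]
  ✓ 0x31971  — 2 lookups

TLB: [["0x615", "0x29"], ["0x2208", "0x2D"], ["0x2E05", "0x31"]]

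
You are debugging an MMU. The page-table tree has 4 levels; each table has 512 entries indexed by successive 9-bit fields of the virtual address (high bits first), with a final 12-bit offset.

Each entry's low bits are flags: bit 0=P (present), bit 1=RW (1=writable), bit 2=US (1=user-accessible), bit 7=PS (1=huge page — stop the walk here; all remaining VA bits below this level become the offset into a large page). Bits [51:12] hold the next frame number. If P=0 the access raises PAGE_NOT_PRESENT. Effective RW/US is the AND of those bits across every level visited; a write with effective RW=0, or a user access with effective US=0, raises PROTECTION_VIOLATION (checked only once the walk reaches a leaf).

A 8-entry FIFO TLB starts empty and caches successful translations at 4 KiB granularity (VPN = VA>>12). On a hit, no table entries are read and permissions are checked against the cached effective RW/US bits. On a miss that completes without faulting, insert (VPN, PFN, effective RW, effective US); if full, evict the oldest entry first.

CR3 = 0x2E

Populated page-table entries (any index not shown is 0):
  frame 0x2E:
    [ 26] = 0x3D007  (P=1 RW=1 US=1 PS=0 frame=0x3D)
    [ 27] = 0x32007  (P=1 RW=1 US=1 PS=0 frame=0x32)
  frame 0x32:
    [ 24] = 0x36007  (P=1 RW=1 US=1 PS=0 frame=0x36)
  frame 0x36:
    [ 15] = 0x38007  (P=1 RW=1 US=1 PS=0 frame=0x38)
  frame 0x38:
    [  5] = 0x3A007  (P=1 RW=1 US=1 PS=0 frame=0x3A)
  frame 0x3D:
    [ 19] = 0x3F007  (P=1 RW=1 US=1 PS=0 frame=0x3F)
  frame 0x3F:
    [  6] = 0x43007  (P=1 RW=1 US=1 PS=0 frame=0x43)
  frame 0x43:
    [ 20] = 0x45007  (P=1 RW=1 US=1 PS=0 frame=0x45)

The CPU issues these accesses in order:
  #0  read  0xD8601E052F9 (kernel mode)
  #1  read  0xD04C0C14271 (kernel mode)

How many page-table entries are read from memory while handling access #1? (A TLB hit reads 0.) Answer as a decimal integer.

Trace:
#0 VA=0xD8601E052F9 (r,kernel):
  lvl0: tbl 0x2E, slot 27 ⇒ 0x32007 (P1/RW1/US1/PS0)
  lvl1: tbl 0x32, slot 24 ⇒ 0x36007 (P1/RW1/US1/PS0)
  lvl2: tbl 0x36, slot 15 ⇒ 0x38007 (P1/RW1/US1/PS0)
  lvl3: tbl 0x38, slot 5 ⇒ 0x3A007 (P1/RW1/US1/PS0)
  ⇒ phys 0x3A2F9  [4 reads]
#1 VA=0xD04C0C14271 (r,kernel):
  lvl0: tbl 0x2E, slot 26 ⇒ 0x3D007 (P1/RW1/US1/PS0)
  lvl1: tbl 0x3D, slot 19 ⇒ 0x3F007 (P1/RW1/US1/PS0)
  lvl2: tbl 0x3F, slot 6 ⇒ 0x43007 (P1/RW1/US1/PS0)
  lvl3: tbl 0x43, slot 20 ⇒ 0x45007 (P1/RW1/US1/PS0)
  ⇒ phys 0x45271  [4 reads]

Entries read for #1: 4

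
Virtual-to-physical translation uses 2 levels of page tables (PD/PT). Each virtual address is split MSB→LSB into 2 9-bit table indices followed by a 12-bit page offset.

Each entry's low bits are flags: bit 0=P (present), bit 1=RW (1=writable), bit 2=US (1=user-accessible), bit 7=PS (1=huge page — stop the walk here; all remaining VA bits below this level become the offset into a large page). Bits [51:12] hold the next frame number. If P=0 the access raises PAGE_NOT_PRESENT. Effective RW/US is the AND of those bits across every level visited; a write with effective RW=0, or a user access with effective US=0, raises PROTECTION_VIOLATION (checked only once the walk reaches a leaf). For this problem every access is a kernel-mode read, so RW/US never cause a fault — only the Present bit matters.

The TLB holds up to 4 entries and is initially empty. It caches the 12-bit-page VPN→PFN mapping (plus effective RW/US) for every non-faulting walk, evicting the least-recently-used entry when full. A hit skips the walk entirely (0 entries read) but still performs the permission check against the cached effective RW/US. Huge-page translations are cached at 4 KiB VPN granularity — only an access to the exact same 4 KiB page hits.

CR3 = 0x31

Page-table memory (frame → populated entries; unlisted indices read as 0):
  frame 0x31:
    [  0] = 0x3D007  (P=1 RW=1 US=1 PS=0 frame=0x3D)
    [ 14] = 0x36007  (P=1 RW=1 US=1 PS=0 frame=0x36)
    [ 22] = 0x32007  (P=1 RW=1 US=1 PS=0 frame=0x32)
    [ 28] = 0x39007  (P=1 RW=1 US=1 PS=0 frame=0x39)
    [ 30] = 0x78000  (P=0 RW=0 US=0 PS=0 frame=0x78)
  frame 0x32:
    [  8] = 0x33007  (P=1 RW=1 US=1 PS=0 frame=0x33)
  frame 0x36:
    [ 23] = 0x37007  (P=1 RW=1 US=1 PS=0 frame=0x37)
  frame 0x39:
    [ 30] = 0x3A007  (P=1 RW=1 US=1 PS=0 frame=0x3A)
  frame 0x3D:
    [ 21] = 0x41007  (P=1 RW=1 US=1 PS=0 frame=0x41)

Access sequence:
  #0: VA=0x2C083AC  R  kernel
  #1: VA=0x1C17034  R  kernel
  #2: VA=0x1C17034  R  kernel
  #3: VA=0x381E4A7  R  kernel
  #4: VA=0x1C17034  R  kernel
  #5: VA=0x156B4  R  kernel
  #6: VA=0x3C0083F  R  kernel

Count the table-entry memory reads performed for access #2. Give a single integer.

Walk each access:
#0 VA=0x2C083AC (r,kernel):
  L0: frame=0x31 idx=22 entry=0x32007 [P=1 RW=1 US=1 PS=0]
  L1: frame=0x32 idx=8 entry=0x33007 [P=1 RW=1 US=1 PS=0]
  → PA=0x333AC  (2 entries read)
#1 VA=0x1C17034 (r,kernel):
  L0: frame=0x31 idx=14 entry=0x36007 [P=1 RW=1 US=1 PS=0]
  L1: frame=0x36 idx=23 entry=0x37007 [P=1 RW=1 US=1 PS=0]
  → PA=0x37034  (2 entries read)
#2 VA=0x1C17034 (r,kernel):
  TLB hit vpn=0x1C17 → PA=0x37034
#3 VA=0x381E4A7 (r,kernel):
  L0: frame=0x31 idx=28 entry=0x39007 [P=1 RW=1 US=1 PS=0]
  L1: frame=0x39 idx=30 entry=0x3A007 [P=1 RW=1 US=1 PS=0]
  → PA=0x3A4A7  (2 entries read)
#4 VA=0x1C17034 (r,kernel):
  TLB hit vpn=0x1C17 → PA=0x37034
#5 VA=0x156B4 (r,kernel):
  L0: frame=0x31 idx=0 entry=0x3D007 [P=1 RW=1 US=1 PS=0]
  L1: frame=0x3D idx=21 entry=0x41007 [P=1 RW=1 US=1 PS=0]
  → PA=0x416B4  (2 entries read)
#6 VA=0x3C0083F (r,kernel):
  L0: frame=0x31 idx=30 entry=0x78000 [P=0 RW=0 US=0 PS=0]
  → PAGE_NOT_PRESENT  (1 entries read)

Entries read for #2: 0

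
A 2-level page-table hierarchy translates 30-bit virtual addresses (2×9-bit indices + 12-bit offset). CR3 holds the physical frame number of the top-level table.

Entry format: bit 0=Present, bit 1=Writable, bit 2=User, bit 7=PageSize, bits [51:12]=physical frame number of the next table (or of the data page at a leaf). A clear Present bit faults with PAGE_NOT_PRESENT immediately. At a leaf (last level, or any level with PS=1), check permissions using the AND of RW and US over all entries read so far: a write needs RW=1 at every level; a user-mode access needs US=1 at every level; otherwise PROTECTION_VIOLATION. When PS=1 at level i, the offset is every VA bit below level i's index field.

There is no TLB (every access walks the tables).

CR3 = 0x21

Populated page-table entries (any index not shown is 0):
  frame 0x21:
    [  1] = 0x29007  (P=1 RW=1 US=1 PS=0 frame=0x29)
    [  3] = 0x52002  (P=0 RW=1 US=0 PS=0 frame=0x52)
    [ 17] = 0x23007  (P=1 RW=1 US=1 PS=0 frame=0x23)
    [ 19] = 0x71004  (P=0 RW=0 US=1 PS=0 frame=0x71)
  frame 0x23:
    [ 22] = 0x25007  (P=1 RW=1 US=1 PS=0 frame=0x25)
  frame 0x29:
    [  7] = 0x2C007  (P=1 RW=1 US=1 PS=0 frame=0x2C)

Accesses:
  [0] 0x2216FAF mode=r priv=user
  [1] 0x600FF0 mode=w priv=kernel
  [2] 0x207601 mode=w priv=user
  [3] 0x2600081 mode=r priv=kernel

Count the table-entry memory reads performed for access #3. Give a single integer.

Walk each access:
#0 VA=0x2216FAF (r,user):
  L0: frame=0x21 idx=17 entry=0x23007 [P=1 RW=1 US=1 PS=0]
  L1: frame=0x23 idx=22 entry=0x25007 [P=1 RW=1 US=1 PS=0]
  ✓ 0x25FAF  — 2 lookups
#1 VA=0x600FF0 (w,kernel):
  L0: frame=0x21 idx=3 entry=0x52002 [P=0 RW=1 US=0 PS=0]
  ✗ PAGE_NOT_PRESENT  [1 reads]
#2 VA=0x207601 (w,user):
  L0: frame=0x21 idx=1 entry=0x29007 [P=1 RW=1 US=1 PS=0]
  L1: frame=0x29 idx=7 entry=0x2C007 [P=1 RW=1 US=1 PS=0]
  ✓ 0x2C601  — 2 lookups
#3 VA=0x2600081 (r,kernel):
  L0: frame=0x21 idx=19 entry=0x71004 [P=0 RW=0 US=1 PS=0]
  ✗ PAGE_NOT_PRESENT  [1 reads]

Entries read for #3: 1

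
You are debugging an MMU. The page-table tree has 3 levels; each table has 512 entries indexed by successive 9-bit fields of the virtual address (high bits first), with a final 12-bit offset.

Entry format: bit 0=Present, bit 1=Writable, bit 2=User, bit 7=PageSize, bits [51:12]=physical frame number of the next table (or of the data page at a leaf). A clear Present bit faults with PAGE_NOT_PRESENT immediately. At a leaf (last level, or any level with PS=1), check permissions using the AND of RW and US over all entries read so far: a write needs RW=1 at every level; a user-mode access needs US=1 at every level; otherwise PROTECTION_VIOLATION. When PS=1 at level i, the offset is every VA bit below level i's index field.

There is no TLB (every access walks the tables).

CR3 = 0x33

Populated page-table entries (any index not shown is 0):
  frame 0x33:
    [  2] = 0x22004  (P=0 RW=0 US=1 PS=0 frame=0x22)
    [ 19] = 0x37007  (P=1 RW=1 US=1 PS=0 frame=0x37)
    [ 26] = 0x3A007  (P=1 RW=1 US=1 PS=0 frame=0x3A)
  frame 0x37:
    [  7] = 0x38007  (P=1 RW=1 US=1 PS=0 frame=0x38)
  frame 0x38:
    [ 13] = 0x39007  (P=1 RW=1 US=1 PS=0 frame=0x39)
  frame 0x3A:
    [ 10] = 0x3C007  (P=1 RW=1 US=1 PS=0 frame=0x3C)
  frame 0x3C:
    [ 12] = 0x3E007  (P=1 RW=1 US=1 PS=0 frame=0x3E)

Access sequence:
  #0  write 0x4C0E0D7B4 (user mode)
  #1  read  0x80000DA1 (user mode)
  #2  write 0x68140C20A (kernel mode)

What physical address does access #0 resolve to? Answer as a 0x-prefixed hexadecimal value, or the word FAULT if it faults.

Per-access translation:
#0 VA=0x4C0E0D7B4 (w,user):
  L0 @0x33[19] → 0x37007  P=1,RW=1,US=1,PS=0
  L1 @0x37[7] → 0x38007  P=1,RW=1,US=1,PS=0
  L2 @0x38[13] → 0x39007  P=1,RW=1,US=1,PS=0
  ⇒ phys 0x397B4  [3 reads]
#1 VA=0x80000DA1 (r,user):
  L0 @0x33[2] → 0x22004  P=0,RW=0,US=1,PS=0
  → PAGE_NOT_PRESENT  (1 entries read)
#2 VA=0x68140C20A (w,kernel):
  L0 @0x33[26] → 0x3A007  P=1,RW=1,US=1,PS=0
  L1 @0x3A[10] → 0x3C007  P=1,RW=1,US=1,PS=0
  L2 @0x3C[12] → 0x3E007  P=1,RW=1,US=1,PS=0
  ⇒ phys 0x3E20A  [3 reads]

Access #0 PA: 0x397B4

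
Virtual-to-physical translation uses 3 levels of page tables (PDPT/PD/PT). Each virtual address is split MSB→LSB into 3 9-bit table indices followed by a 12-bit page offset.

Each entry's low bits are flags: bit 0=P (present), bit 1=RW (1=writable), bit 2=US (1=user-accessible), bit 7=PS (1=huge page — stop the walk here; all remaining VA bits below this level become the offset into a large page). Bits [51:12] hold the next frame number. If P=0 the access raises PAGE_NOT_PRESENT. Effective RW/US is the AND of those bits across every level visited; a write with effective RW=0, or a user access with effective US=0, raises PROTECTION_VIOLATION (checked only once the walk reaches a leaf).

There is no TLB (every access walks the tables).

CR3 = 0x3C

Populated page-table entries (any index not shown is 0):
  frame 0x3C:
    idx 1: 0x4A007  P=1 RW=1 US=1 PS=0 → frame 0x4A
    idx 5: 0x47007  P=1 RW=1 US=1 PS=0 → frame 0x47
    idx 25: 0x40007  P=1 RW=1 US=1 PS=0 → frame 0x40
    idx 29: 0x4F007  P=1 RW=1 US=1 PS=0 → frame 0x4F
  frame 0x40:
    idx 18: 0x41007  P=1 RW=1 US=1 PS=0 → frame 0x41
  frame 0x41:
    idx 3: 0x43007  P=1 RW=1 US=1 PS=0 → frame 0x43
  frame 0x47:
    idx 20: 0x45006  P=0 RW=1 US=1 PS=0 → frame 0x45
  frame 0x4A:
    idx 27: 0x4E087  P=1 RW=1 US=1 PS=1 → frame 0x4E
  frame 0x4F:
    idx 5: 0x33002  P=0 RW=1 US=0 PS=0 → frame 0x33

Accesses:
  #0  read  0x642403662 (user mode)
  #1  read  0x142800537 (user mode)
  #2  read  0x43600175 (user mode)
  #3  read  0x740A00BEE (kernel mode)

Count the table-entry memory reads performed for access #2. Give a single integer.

Walk each access:
#0 VA=0x642403662 (r,user):
  L0 @0x3C[25] → 0x40007  P=1,RW=1,US=1,PS=0
  L1 @0x40[18] → 0x41007  P=1,RW=1,US=1,PS=0
  L2 @0x41[3] → 0x43007  P=1,RW=1,US=1,PS=0
  ⇒ phys 0x43662  [3 reads]
#1 VA=0x142800537 (r,user):
  L0 @0x3C[5] → 0x47007  P=1,RW=1,US=1,PS=0
  L1 @0x47[20] → 0x45006  P=0,RW=1,US=1,PS=0
  ✗ PAGE_NOT_PRESENT  [2 reads]
#2 VA=0x43600175 (r,user):
  L0 @0x3C[1] → 0x4A007  P=1,RW=1,US=1,PS=0
  L1 @0x4A[27] → 0x4E087  P=1,RW=1,US=1,PS=1
  ⇒ phys 0x4E175 (huge @L1)  [2 reads]
#3 VA=0x740A00BEE (r,kernel):
  L0 @0x3C[29] → 0x4F007  P=1,RW=1,US=1,PS=0
  L1 @0x4F[5] → 0x33002  P=0,RW=1,US=0,PS=0
  ✗ PAGE_NOT_PRESENT  [2 reads]

Entries read for #2: 2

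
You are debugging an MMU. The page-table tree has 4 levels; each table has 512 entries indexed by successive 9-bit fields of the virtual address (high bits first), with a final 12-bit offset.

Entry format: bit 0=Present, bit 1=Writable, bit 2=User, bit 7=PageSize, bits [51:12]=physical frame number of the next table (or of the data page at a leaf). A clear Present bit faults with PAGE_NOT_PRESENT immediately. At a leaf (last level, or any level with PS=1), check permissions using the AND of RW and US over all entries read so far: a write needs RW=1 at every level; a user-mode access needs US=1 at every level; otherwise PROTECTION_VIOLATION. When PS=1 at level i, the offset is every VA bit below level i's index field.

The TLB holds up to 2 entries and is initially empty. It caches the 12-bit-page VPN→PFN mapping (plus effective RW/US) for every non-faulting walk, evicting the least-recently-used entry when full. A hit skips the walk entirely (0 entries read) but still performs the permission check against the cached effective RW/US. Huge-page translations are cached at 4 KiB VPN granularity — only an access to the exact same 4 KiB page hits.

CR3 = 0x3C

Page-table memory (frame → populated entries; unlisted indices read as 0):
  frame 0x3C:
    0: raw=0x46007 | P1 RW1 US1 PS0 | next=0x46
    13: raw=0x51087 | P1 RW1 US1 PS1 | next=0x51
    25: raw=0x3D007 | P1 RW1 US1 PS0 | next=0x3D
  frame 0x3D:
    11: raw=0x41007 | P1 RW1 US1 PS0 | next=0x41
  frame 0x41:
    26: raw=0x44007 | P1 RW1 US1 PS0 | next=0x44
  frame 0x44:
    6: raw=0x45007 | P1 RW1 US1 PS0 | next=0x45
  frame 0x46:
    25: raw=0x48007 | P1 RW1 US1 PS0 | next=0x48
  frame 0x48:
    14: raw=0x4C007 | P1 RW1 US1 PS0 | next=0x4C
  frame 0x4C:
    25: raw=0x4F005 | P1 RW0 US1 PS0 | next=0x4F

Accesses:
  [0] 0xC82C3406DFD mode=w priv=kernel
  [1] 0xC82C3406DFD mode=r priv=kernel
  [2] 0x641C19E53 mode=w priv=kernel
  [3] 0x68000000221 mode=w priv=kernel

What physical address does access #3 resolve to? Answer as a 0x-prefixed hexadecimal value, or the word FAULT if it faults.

Walk each access:
#0 VA=0xC82C3406DFD (w,kernel):
  L0: frame=0x3C idx=25 entry=0x3D007 [P=1 RW=1 US=1 PS=0]
  L1: frame=0x3D idx=11 entry=0x41007 [P=1 RW=1 US=1 PS=0]
  L2: frame=0x41 idx=26 entry=0x44007 [P=1 RW=1 US=1 PS=0]
  L3: frame=0x44 idx=6 entry=0x45007 [P=1 RW=1 US=1 PS=0]
  → PA=0x45DFD  (4 entries read)
#1 VA=0xC82C3406DFD (r,kernel):
  TLB hit vpn=0xC82C3406 → PA=0x45DFD
#2 VA=0x641C19E53 (w,kernel):
  L0: frame=0x3C idx=0 entry=0x46007 [P=1 RW=1 US=1 PS=0]
  L1: frame=0x46 idx=25 entry=0x48007 [P=1 RW=1 US=1 PS=0]
  L2: frame=0x48 idx=14 entry=0x4C007 [P=1 RW=1 US=1 PS=0]
  L3: frame=0x4C idx=25 entry=0x4F005 [P=1 RW=0 US=1 PS=0]
  ✗ PROTECTION_VIOLATION  [4 reads]
#3 VA=0x68000000221 (w,kernel):
  L0: frame=0x3C idx=13 entry=0x51087 [P=1 RW=1 US=1 PS=1]
  → PA=0x51221 (huge @L0)  (1 entries read)

Access #3 PA: 0x51221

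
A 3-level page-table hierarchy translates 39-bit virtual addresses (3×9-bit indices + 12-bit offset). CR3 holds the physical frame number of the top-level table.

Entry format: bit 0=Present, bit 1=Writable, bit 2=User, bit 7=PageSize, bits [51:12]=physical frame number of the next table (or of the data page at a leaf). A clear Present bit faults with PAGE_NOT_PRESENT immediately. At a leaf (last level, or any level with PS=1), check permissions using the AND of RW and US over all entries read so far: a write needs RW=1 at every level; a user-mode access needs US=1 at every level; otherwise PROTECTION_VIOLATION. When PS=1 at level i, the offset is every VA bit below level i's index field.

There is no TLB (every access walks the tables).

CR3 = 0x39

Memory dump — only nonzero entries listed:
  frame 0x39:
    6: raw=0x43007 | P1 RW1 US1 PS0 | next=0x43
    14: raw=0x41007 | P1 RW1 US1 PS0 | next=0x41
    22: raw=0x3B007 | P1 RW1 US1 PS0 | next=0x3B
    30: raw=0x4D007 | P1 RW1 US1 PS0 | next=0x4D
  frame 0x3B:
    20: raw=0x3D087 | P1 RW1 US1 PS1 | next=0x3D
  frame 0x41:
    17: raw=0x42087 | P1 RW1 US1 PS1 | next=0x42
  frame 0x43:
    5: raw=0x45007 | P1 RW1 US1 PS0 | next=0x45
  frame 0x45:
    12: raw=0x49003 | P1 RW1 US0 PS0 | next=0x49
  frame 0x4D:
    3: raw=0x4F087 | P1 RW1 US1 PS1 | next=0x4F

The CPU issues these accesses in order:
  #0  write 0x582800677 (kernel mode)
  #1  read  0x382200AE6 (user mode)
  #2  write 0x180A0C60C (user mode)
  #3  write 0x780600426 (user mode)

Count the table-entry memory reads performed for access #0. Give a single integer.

Per-access translation:
#0 VA=0x582800677 (w,kernel):
  L0: frame=0x39 idx=22 entry=0x3B007 [P=1 RW=1 US=1 PS=0]
  L1: frame=0x3B idx=20 entry=0x3D087 [P=1 RW=1 US=1 PS=1]
  ✓ 0x3D677 (huge @L1)  — 2 lookups
#1 VA=0x382200AE6 (r,user):
  L0: frame=0x39 idx=14 entry=0x41007 [P=1 RW=1 US=1 PS=0]
  L1: frame=0x41 idx=17 entry=0x42087 [P=1 RW=1 US=1 PS=1]
  ✓ 0x42AE6 (huge @L1)  — 2 lookups
#2 VA=0x180A0C60C (w,user):
  L0: frame=0x39 idx=6 entry=0x43007 [P=1 RW=1 US=1 PS=0]
  L1: frame=0x43 idx=5 entry=0x45007 [P=1 RW=1 US=1 PS=0]
  L2: frame=0x45 idx=12 entry=0x49003 [P=1 RW=1 US=0 PS=0]
  ⇒ fault: PROTECTION_VIOLATION  — 3 lookups
#3 VA=0x780600426 (w,user):
  L0: frame=0x39 idx=30 entry=0x4D007 [P=1 RW=1 US=1 PS=0]
  L1: frame=0x4D idx=3 entry=0x4F087 [P=1 RW=1 US=1 PS=1]
  ✓ 0x4F426 (huge @L1)  — 2 lookups

Entries read for #0: 2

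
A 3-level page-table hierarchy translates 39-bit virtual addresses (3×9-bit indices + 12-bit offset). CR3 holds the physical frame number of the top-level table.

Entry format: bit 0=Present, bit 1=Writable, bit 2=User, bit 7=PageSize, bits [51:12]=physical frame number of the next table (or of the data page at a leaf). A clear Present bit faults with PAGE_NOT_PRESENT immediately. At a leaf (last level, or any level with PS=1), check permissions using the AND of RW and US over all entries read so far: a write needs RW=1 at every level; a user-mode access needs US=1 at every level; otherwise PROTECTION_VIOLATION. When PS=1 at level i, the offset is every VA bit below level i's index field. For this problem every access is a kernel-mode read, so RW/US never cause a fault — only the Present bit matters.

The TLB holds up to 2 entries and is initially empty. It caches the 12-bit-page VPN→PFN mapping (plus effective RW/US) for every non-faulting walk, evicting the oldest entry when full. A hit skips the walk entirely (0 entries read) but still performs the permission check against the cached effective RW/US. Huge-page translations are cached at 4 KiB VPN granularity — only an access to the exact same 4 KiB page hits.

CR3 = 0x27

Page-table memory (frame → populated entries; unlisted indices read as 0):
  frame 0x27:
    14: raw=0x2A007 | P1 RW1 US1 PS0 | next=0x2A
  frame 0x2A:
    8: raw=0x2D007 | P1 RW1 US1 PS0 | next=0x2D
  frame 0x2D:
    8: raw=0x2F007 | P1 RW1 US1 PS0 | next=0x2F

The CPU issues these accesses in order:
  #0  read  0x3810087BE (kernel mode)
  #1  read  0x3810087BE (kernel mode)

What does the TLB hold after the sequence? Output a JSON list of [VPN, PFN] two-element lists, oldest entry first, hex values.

Trace:
#0 VA=0x3810087BE (r,kernel):
  lvl0: tbl 0x27, slot 14 ⇒ 0x2A007 (P1/RW1/US1/PS0)
  lvl1: tbl 0x2A, slot 8 ⇒ 0x2D007 (P1/RW1/US1/PS0)
  lvl2: tbl 0x2D, slot 8 ⇒ 0x2F007 (P1/RW1/US1/PS0)
  → PA=0x2F7BE  (3 entries read)
#1 VA=0x3810087BE (r,kernel):
  TLB hit vpn=0x381008 → PA=0x2F7BE

TLB: [["0x381008", "0x2F"]]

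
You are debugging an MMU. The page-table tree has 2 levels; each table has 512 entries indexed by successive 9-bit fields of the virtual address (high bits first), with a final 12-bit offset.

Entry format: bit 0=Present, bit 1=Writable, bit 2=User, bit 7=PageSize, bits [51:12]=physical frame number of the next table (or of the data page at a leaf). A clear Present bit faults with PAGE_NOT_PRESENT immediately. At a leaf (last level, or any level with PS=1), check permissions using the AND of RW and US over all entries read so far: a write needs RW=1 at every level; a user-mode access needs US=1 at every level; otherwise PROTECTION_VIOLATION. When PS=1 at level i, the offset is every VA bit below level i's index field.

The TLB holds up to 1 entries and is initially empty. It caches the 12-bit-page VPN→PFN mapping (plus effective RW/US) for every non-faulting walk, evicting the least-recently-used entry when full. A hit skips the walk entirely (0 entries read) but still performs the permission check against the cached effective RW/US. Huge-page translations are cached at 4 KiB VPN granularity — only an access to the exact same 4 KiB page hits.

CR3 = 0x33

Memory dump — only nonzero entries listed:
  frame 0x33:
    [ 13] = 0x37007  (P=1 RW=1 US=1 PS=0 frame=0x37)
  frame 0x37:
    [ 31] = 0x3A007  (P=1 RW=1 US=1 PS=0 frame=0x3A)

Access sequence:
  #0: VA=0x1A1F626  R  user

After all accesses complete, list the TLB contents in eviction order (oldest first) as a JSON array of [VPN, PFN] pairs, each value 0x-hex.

Walk each access:
#0 VA=0x1A1F626 (r,user):
  L0: frame=0x33 idx=13 entry=0x37007 [P=1 RW=1 US=1 PS=0]
  L1: frame=0x37 idx=31 entry=0x3A007 [P=1 RW=1 US=1 PS=0]
  → PA=0x3A626  (2 entries read)

TLB: [["0x1A1F", "0x3A"]]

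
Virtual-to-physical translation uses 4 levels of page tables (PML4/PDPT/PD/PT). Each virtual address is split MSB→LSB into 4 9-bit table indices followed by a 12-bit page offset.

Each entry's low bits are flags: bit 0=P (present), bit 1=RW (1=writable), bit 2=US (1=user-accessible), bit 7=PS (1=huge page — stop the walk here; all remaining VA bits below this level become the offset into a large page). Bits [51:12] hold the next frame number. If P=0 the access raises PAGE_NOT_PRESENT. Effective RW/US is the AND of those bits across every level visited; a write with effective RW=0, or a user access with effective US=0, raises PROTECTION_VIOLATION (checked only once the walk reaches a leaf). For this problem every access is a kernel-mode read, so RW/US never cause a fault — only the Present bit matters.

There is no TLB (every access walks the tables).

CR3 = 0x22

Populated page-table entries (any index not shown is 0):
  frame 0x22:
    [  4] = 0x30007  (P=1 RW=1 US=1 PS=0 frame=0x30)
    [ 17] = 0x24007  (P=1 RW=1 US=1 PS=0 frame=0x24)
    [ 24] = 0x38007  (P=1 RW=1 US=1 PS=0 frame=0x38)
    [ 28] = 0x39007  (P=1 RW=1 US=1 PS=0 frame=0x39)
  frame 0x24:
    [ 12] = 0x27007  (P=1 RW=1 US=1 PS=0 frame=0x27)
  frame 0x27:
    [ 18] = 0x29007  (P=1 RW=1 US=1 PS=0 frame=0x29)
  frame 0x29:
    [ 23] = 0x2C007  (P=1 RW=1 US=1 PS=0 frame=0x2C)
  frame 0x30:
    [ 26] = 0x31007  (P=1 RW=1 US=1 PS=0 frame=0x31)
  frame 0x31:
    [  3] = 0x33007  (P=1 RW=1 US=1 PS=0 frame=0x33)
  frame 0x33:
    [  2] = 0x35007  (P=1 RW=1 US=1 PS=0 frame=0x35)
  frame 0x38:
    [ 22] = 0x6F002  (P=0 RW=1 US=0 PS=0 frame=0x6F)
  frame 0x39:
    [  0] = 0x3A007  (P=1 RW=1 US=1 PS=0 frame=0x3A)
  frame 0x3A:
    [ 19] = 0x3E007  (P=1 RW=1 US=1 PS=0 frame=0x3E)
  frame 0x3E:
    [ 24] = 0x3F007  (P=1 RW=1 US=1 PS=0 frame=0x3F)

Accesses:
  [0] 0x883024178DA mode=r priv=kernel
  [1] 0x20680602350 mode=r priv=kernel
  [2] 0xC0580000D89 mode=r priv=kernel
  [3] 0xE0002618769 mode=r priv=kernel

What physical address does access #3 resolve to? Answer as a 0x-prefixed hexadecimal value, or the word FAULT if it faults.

Per-access translation:
#0 VA=0x883024178DA (r,kernel):
  lvl0: tbl 0x22, slot 17 ⇒ 0x24007 (P1/RW1/US1/PS0)
  lvl1: tbl 0x24, slot 12 ⇒ 0x27007 (P1/RW1/US1/PS0)
  lvl2: tbl 0x27, slot 18 ⇒ 0x29007 (P1/RW1/US1/PS0)
  lvl3: tbl 0x29, slot 23 ⇒ 0x2C007 (P1/RW1/US1/PS0)
  → PA=0x2C8DA  (4 entries read)
#1 VA=0x20680602350 (r,kernel):
  lvl0: tbl 0x22, slot 4 ⇒ 0x30007 (P1/RW1/US1/PS0)
  lvl1: tbl 0x30, slot 26 ⇒ 0x31007 (P1/RW1/US1/PS0)
  lvl2: tbl 0x31, slot 3 ⇒ 0x33007 (P1/RW1/US1/PS0)
  lvl3: tbl 0x33, slot 2 ⇒ 0x35007 (P1/RW1/US1/PS0)
  → PA=0x35350  (4 entries read)
#2 VA=0xC0580000D89 (r,kernel):
  lvl0: tbl 0x22, slot 24 ⇒ 0x38007 (P1/RW1/US1/PS0)
  lvl1: tbl 0x38, slot 22 ⇒ 0x6F002 (P0/RW1/US0/PS0)
  ⇒ fault: PAGE_NOT_PRESENT  — 2 lookups
#3 VA=0xE0002618769 (r,kernel):
  lvl0: tbl 0x22, slot 28 ⇒ 0x39007 (P1/RW1/US1/PS0)
  lvl1: tbl 0x39, slot 0 ⇒ 0x3A007 (P1/RW1/US1/PS0)
  lvl2: tbl 0x3A, slot 19 ⇒ 0x3E007 (P1/RW1/US1/PS0)
  lvl3: tbl 0x3E, slot 24 ⇒ 0x3F007 (P1/RW1/US1/PS0)
  → PA=0x3F769  (4 entries read)

Access #3 PA: 0x3F769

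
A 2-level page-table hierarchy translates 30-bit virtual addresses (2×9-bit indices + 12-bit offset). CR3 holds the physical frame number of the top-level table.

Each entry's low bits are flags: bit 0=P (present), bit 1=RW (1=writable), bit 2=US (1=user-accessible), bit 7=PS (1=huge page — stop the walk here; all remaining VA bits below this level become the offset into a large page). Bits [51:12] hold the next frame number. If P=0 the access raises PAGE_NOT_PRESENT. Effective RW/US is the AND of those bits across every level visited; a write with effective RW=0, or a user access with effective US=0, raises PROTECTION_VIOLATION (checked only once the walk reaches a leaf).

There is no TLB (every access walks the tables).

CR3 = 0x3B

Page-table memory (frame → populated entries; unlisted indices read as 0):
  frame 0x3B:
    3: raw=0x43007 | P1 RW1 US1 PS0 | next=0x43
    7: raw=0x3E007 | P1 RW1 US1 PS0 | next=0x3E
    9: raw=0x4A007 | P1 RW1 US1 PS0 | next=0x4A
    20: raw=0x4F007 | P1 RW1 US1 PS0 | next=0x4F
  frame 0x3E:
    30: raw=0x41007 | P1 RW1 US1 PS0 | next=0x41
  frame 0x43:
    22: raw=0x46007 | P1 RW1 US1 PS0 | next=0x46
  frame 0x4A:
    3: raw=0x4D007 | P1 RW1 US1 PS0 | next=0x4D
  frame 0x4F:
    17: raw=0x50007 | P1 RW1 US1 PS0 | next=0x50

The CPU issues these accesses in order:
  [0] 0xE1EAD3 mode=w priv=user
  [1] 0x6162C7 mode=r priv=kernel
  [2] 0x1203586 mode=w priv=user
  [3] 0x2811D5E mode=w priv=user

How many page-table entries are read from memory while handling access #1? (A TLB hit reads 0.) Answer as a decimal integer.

Per-access translation:
#0 VA=0xE1EAD3 (w,user):
  L0 @0x3B[7] → 0x3E007  P=1,RW=1,US=1,PS=0
  L1 @0x3E[30] → 0x41007  P=1,RW=1,US=1,PS=0
  → PA=0x41AD3  (2 entries read)
#1 VA=0x6162C7 (r,kernel):
  L0 @0x3B[3] → 0x43007  P=1,RW=1,US=1,PS=0
  L1 @0x43[22] → 0x46007  P=1,RW=1,US=1,PS=0
  → PA=0x462C7  (2 entries read)
#2 VA=0x1203586 (w,user):
  L0 @0x3B[9] → 0x4A007  P=1,RW=1,US=1,PS=0
  L1 @0x4A[3] → 0x4D007  P=1,RW=1,US=1,PS=0
  → PA=0x4D586  (2 entries read)
#3 VA=0x2811D5E (w,user):
  L0 @0x3B[20] → 0x4F007  P=1,RW=1,US=1,PS=0
  L1 @0x4F[17] → 0x50007  P=1,RW=1,US=1,PS=0
  → PA=0x50D5E  (2 entries read)

Entries read for #1: 2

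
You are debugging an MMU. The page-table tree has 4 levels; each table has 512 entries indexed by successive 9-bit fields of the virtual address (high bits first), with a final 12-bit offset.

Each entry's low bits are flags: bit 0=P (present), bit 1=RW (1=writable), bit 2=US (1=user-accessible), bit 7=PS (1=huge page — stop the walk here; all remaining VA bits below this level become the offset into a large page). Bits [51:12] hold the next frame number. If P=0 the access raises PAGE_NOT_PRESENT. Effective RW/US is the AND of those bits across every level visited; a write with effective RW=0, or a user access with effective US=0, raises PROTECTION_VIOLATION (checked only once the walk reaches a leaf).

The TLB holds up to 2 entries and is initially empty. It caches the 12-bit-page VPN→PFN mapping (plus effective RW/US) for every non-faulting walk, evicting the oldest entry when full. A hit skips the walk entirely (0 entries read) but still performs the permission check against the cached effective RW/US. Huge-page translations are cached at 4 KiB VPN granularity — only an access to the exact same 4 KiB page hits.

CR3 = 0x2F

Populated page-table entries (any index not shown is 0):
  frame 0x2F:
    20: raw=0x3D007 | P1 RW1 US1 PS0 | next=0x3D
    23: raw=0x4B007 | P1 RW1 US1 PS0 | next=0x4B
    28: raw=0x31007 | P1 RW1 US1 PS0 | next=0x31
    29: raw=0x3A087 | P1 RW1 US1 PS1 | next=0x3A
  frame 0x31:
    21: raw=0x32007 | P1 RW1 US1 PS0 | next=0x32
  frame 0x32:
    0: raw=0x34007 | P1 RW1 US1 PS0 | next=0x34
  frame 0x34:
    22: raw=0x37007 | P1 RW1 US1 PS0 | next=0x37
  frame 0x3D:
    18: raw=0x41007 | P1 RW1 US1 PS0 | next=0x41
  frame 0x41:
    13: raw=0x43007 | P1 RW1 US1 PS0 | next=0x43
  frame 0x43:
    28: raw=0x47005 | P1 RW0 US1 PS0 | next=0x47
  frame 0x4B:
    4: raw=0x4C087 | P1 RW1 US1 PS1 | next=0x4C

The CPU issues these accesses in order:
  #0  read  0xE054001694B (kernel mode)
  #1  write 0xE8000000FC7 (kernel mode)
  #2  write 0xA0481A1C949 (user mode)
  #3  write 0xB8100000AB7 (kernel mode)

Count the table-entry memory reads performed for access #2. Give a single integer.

Per-access translation:
#0 VA=0xE054001694B (r,kernel):
  lvl0: tbl 0x2F, slot 28 ⇒ 0x31007 (P1/RW1/US1/PS0)
  lvl1: tbl 0x31, slot 21 ⇒ 0x32007 (P1/RW1/US1/PS0)
  lvl2: tbl 0x32, slot 0 ⇒ 0x34007 (P1/RW1/US1/PS0)
  lvl3: tbl 0x34, slot 22 ⇒ 0x37007 (P1/RW1/US1/PS0)
  → PA=0x3794B  (4 entries read)
#1 VA=0xE8000000FC7 (w,kernel):
  lvl0: tbl 0x2F, slot 29 ⇒ 0x3A087 (P1/RW1/US1/PS1)
  → PA=0x3AFC7 (huge @L0)  (1 entries read)
#2 VA=0xA0481A1C949 (w,user):
  lvl0: tbl 0x2F, slot 20 ⇒ 0x3D007 (P1/RW1/US1/PS0)
  lvl1: tbl 0x3D, slot 18 ⇒ 0x41007 (P1/RW1/US1/PS0)
  lvl2: tbl 0x41, slot 13 ⇒ 0x43007 (P1/RW1/US1/PS0)
  lvl3: tbl 0x43, slot 28 ⇒ 0x47005 (P1/RW0/US1/PS0)
  ⇒ fault: PROTECTION_VIOLATION  — 4 lookups
#3 VA=0xB8100000AB7 (w,kernel):
  lvl0: tbl 0x2F, slot 23 ⇒ 0x4B007 (P1/RW1/US1/PS0)
  lvl1: tbl 0x4B, slot 4 ⇒ 0x4C087 (P1/RW1/US1/PS1)
  → PA=0x4CAB7 (huge @L1)  (2 entries read)

Entries read for #2: 4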